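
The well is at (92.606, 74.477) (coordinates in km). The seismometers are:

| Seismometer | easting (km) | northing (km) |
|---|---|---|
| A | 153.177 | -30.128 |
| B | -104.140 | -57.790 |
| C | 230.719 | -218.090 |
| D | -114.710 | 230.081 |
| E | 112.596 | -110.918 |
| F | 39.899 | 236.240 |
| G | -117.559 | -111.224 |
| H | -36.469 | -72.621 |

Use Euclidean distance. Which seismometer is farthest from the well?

C

Distances from (92.606, 74.477):
A: √((60.571)² + (-104.605)²) = √(3668.84604 + 10942.20603) = 120.876 km
B: √((-196.746)² + (-132.267)²) = √(38708.98852 + 17494.55929) = 237.073 km
C: √((138.113)² + (-292.567)²) = √(19075.20077 + 85595.44949) = 323.528 km
D: √((-207.316)² + (155.604)²) = √(42979.92386 + 24212.60482) = 259.215 km
E: √((19.990)² + (-185.395)²) = √(399.60010 + 34371.30603) = 186.470 km
F: √((-52.707)² + (161.763)²) = √(2778.02785 + 26167.26817) = 170.133 km
G: √((-210.165)² + (-185.701)²) = √(44169.32722 + 34484.86140) = 280.454 km
H: √((-129.075)² + (-147.098)²) = √(16660.35562 + 21637.82160) = 195.699 km
Maximum: C at 323.528 km.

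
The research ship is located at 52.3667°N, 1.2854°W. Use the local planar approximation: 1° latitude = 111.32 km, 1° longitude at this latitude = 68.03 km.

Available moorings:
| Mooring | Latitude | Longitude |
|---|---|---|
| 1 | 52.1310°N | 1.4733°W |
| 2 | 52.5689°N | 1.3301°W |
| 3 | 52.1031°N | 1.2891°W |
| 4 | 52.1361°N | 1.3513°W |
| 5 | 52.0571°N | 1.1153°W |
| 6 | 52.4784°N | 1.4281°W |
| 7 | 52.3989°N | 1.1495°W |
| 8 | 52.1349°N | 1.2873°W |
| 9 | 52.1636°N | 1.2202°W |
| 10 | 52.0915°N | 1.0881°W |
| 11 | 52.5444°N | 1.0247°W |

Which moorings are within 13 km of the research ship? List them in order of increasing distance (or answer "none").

7

Distances from 52.3667°N, 1.2854°W:
1: √((-0.2357·111.32)² + (-0.1879·68.03)²) = √(688.439151 + 163.400922) = 29.1863 km
2: √((0.2022·111.32)² + (-0.0447·68.03)²) = √(506.650759 + 9.247322) = 22.7134 km
3: √((-0.2636·111.32)² + (-0.0037·68.03)²) = √(861.067519 + 0.063358) = 29.3450 km
4: √((-0.2306·111.32)² + (-0.0659·68.03)²) = √(658.969025 + 20.098876) = 26.0589 km
5: √((-0.3096·111.32)² + (0.1701·68.03)²) = √(1187.813616 + 133.908939) = 36.3555 km
6: √((0.1117·111.32)² + (-0.1427·68.03)²) = √(154.615398 + 94.242954) = 15.7752 km
7: √((0.0322·111.32)² + (0.1359·68.03)²) = √(12.848669 + 85.475147) = 9.9158 km
8: √((-0.2318·111.32)² + (-0.0019·68.03)²) = √(665.845177 + 0.016707) = 25.8043 km
9: √((-0.2031·111.32)² + (0.0652·68.03)²) = √(511.171041 + 19.674157) = 23.0401 km
10: √((-0.2752·111.32)² + (0.1973·68.03)²) = √(938.519400 + 180.158647) = 33.4466 km
11: √((0.1777·111.32)² + (0.2607·68.03)²) = √(391.310274 + 314.545158) = 26.5679 km
Threshold 13 km: 7 (9.9158 km) is within range.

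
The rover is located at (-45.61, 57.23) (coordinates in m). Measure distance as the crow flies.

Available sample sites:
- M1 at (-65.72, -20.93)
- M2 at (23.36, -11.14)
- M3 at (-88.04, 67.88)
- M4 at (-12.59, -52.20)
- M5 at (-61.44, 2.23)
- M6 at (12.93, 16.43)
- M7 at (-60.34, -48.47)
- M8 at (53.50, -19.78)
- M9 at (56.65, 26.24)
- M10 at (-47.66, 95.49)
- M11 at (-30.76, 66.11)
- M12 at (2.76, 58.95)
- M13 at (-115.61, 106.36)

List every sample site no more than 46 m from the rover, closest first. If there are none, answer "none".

Distances from (-45.61, 57.23):
M1: 80.71 m
M2: 97.11 m
M3: 43.75 m
M4: 114.30 m
M5: 57.23 m
M6: 71.36 m
M7: 106.72 m
M8: 125.51 m
M9: 106.85 m
M10: 38.31 m
M11: 17.30 m
M12: 48.40 m
M13: 85.52 m
Threshold 46 m: M11 (17.30 m), M10 (38.31 m), M3 (43.75 m) are within range.

M11, M10, M3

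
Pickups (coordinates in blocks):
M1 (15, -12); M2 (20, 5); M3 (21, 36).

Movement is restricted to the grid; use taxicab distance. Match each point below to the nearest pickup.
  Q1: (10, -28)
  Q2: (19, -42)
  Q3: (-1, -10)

Q1 at (10, -28):
  M1: 21 blocks
  M2: 43 blocks
  M3: 75 blocks
  → nearest: M1 (21 blocks)
Q2 at (19, -42):
  M1: 34 blocks
  M2: 48 blocks
  M3: 80 blocks
  → nearest: M1 (34 blocks)
Q3 at (-1, -10):
  M1: 18 blocks
  M2: 36 blocks
  M3: 68 blocks
  → nearest: M1 (18 blocks)

Q1→M1; Q2→M1; Q3→M1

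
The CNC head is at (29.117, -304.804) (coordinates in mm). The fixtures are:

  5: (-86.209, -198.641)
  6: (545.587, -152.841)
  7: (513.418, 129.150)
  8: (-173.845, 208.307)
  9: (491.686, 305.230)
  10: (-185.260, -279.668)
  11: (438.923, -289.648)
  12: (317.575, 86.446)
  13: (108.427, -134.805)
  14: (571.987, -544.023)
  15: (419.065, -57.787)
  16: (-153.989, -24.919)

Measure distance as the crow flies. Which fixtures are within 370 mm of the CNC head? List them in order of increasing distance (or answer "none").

5, 13, 10, 16

Distances from (29.117, -304.804):
5: 156.750 mm
6: 538.362 mm
7: 650.280 mm
8: 551.794 mm
9: 765.579 mm
10: 215.846 mm
11: 410.086 mm
12: 486.091 mm
13: 187.589 mm
14: 593.240 mm
15: 461.602 mm
16: 334.460 mm
Threshold 370 mm: 5 (156.750 mm), 13 (187.589 mm), 10 (215.846 mm), 16 (334.460 mm) are within range.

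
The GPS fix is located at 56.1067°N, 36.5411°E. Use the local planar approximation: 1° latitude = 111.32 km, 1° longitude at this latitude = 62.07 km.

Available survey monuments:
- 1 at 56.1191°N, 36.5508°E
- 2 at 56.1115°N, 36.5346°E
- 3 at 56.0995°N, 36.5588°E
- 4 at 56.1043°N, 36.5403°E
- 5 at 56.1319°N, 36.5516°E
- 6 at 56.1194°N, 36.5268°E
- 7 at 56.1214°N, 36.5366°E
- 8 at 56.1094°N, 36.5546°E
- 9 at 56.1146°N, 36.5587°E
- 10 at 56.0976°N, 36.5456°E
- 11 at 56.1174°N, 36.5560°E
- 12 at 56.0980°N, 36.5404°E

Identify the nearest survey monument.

4

Distances from 56.1067°N, 36.5411°E:
1: 1.5060 km
2: 0.6695 km
3: 1.3599 km
4: 0.2717 km
5: 2.8800 km
6: 1.6693 km
7: 1.6601 km
8: 0.8902 km
9: 1.4024 km
10: 1.0508 km
11: 1.5080 km
12: 0.9695 km
Minimum: 4 at 0.2717 km.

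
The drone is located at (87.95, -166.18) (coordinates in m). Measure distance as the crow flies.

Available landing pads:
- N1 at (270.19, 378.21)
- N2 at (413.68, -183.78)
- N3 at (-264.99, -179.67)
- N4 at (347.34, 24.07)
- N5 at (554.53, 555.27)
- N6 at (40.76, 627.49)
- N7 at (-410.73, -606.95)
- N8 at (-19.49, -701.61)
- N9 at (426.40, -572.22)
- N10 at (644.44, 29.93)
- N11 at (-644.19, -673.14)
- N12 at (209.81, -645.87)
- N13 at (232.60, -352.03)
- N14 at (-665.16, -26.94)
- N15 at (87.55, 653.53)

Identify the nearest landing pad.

Distances from (87.95, -166.18):
N1: √((182.24)² + (544.39)²) = √(33211.4176 + 296360.4721) = 574.08 m
N2: √((325.73)² + (-17.60)²) = √(106100.0329 + 309.7600) = 326.21 m
N3: √((-352.94)² + (-13.49)²) = √(124566.6436 + 181.9801) = 353.20 m
N4: √((259.39)² + (190.25)²) = √(67283.1721 + 36195.0625) = 321.68 m
N5: √((466.58)² + (721.45)²) = √(217696.8964 + 520490.1025) = 859.18 m
N6: √((-47.19)² + (793.67)²) = √(2226.8961 + 629912.0689) = 795.07 m
N7: √((-498.68)² + (-440.77)²) = √(248681.7424 + 194278.1929) = 665.55 m
N8: √((-107.44)² + (-535.43)²) = √(11543.3536 + 286685.2849) = 546.10 m
N9: √((338.45)² + (-406.04)²) = √(114548.4025 + 164868.4816) = 528.60 m
N10: √((556.49)² + (196.11)²) = √(309681.1201 + 38459.1321) = 590.03 m
N11: √((-732.14)² + (-506.96)²) = √(536028.9796 + 257008.4416) = 890.53 m
N12: √((121.86)² + (-479.69)²) = √(14849.8596 + 230102.4961) = 494.93 m
N13: √((144.65)² + (-185.85)²) = √(20923.6225 + 34540.2225) = 235.51 m
N14: √((-753.11)² + (139.24)²) = √(567174.6721 + 19387.7776) = 765.87 m
N15: √((-0.40)² + (819.71)²) = √(0.1600 + 671924.4841) = 819.71 m
Minimum: N13 at 235.51 m.

N13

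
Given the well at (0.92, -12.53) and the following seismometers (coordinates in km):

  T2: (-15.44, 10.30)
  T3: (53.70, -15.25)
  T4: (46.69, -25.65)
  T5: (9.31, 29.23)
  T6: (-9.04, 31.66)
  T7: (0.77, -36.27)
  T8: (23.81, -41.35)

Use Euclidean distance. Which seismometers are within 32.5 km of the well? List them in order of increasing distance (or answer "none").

T7, T2

Distances from (0.92, -12.53):
T2: 28.09 km
T3: 52.85 km
T4: 47.61 km
T5: 42.59 km
T6: 45.30 km
T7: 23.74 km
T8: 36.80 km
Threshold 32.5 km: T7 (23.74 km), T2 (28.09 km) are within range.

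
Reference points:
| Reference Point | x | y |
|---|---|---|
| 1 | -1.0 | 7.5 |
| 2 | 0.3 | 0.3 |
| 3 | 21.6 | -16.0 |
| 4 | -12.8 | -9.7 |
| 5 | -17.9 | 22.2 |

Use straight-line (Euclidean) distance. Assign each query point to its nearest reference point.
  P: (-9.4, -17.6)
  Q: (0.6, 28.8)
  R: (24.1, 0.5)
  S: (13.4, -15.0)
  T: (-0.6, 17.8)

P→4; Q→5; R→3; S→3; T→1

P at (-9.4, -17.6):
  1: 26.47
  2: 20.36
  3: 31.04
  4: 8.60
  5: 40.70
  → nearest: 4 (8.60)
Q at (0.6, 28.8):
  1: 21.36
  2: 28.50
  3: 49.48
  4: 40.77
  5: 19.64
  → nearest: 5 (19.64)
R at (24.1, 0.5):
  1: 26.06
  2: 23.80
  3: 16.69
  4: 38.28
  5: 47.27
  → nearest: 3 (16.69)
S at (13.4, -15.0):
  1: 26.71
  2: 20.14
  3: 8.26
  4: 26.73
  5: 48.62
  → nearest: 3 (8.26)
T at (-0.6, 17.8):
  1: 10.31
  2: 17.52
  3: 40.44
  4: 30.08
  5: 17.85
  → nearest: 1 (10.31)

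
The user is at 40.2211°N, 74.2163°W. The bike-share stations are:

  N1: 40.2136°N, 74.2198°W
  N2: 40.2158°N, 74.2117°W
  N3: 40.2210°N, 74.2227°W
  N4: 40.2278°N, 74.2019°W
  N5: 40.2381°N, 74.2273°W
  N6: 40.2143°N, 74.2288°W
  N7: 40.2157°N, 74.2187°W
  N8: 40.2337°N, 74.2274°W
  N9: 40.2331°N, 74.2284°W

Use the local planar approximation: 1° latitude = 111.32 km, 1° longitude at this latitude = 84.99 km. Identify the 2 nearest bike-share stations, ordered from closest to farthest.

N3, N7

Distances from 40.2211°N, 74.2163°W:
N1: 0.8863 km
N2: 0.7078 km
N3: 0.5440 km
N4: 1.4332 km
N5: 2.1108 km
N6: 1.3045 km
N7: 0.6348 km
N8: 1.6904 km
N9: 1.6858 km
Sorted: N3 (0.5440 km) < N7 (0.6348 km) < N2 (0.7078 km) < N1 (0.8863 km) < …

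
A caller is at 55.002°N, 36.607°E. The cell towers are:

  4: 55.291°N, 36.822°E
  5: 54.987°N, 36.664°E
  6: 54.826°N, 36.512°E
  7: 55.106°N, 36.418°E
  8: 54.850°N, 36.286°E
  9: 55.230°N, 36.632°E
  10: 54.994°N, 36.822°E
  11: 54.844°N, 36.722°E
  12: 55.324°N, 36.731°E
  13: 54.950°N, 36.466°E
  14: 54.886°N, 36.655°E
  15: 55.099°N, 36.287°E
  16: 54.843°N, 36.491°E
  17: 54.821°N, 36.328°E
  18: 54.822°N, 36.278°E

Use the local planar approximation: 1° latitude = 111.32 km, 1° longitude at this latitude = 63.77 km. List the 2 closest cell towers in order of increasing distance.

5, 13

Distances from 55.002°N, 36.607°E:
4: √((0.289·111.32)² + (0.215·63.77)²) = √(1035.00413 + 187.97918) = 34.971 km
5: √((-0.015·111.32)² + (0.057·63.77)²) = √(2.78823 + 13.21243) = 4.000 km
6: √((-0.176·111.32)² + (-0.095·63.77)²) = √(383.85900 + 36.70118) = 20.508 km
7: √((0.104·111.32)² + (-0.189·63.77)²) = √(134.03341 + 145.26348) = 16.712 km
8: √((-0.152·111.32)² + (-0.321·63.77)²) = √(286.30806 + 419.02786) = 26.558 km
9: √((0.228·111.32)² + (0.025·63.77)²) = √(644.19313 + 2.54163) = 25.431 km
10: √((-0.008·111.32)² + (0.215·63.77)²) = √(0.79310 + 187.97918) = 13.739 km
11: √((-0.158·111.32)² + (0.115·63.77)²) = √(309.35744 + 53.78096) = 19.056 km
12: √((0.322·111.32)² + (0.124·63.77)²) = √(1284.86689 + 62.52824) = 36.707 km
13: √((-0.052·111.32)² + (-0.141·63.77)²) = √(33.50835 + 80.84833) = 10.694 km
14: √((-0.116·111.32)² + (0.048·63.77)²) = √(166.74867 + 9.36948) = 13.271 km
15: √((0.097·111.32)² + (-0.320·63.77)²) = √(116.59767 + 416.42116) = 23.087 km
16: √((-0.159·111.32)² + (-0.116·63.77)²) = √(313.28575 + 54.72034) = 19.183 km
17: √((-0.181·111.32)² + (-0.279·63.77)²) = √(405.97898 + 316.54921) = 26.880 km
18: √((-0.180·111.32)² + (-0.329·63.77)²) = √(401.50541 + 440.17425) = 29.012 km
Sorted: 5 (4.000 km) < 13 (10.694 km) < 14 (13.271 km) < 10 (13.739 km) < …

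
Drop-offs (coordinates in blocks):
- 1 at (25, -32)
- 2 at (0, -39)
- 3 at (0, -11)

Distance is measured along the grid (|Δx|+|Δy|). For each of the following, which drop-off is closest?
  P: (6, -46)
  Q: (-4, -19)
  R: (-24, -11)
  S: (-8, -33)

P at (6, -46):
  1: |19| + |14| = 19 + 14 = 33 blocks
  2: |-6| + |7| = 6 + 7 = 13 blocks
  3: |-6| + |35| = 6 + 35 = 41 blocks
  → nearest: 2 (13 blocks)
Q at (-4, -19):
  1: |29| + |-13| = 29 + 13 = 42 blocks
  2: |4| + |-20| = 4 + 20 = 24 blocks
  3: |4| + |8| = 4 + 8 = 12 blocks
  → nearest: 3 (12 blocks)
R at (-24, -11):
  1: |49| + |-21| = 49 + 21 = 70 blocks
  2: |24| + |-28| = 24 + 28 = 52 blocks
  3: |24| + |0| = 24 + 0 = 24 blocks
  → nearest: 3 (24 blocks)
S at (-8, -33):
  1: |33| + |1| = 33 + 1 = 34 blocks
  2: |8| + |-6| = 8 + 6 = 14 blocks
  3: |8| + |22| = 8 + 22 = 30 blocks
  → nearest: 2 (14 blocks)

P→2; Q→3; R→3; S→2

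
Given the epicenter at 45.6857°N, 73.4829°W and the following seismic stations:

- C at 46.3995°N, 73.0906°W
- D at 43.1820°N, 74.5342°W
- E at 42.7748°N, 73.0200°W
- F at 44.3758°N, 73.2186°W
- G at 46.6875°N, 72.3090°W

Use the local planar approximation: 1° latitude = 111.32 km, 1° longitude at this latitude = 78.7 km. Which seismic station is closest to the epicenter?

C

Distances from 45.6857°N, 73.4829°W:
C: √((0.7138·111.32)² + (0.3923·78.7)²) = √(6313.925927 + 953.204493) = 85.2475 km
D: √((-2.5037·111.32)² + (-1.0513·78.7)²) = √(77680.314283 + 6845.462466) = 290.7332 km
E: √((-2.9109·111.32)² + (0.4629·78.7)²) = √(105002.821137 + 1327.161658) = 326.0828 km
F: √((-1.3099·111.32)² + (0.2643·78.7)²) = √(21262.908955 + 432.657056) = 147.2941 km
G: √((1.0018·111.32)² + (1.1739·78.7)²) = √(12436.794263 + 8535.160062) = 144.8170 km
Minimum: C at 85.2475 km.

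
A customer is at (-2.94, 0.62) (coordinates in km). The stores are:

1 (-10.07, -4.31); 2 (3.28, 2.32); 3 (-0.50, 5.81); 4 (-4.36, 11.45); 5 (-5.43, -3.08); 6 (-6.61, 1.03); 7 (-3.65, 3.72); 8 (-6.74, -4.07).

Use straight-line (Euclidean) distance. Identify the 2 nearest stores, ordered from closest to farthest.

7, 6

Distances from (-2.94, 0.62):
1: √((-7.13)² + (-4.93)²) = √(50.8369 + 24.3049) = 8.67 km
2: √((6.22)² + (1.70)²) = √(38.6884 + 2.8900) = 6.45 km
3: √((2.44)² + (5.19)²) = √(5.9536 + 26.9361) = 5.73 km
4: √((-1.42)² + (10.83)²) = √(2.0164 + 117.2889) = 10.92 km
5: √((-2.49)² + (-3.70)²) = √(6.2001 + 13.6900) = 4.46 km
6: √((-3.67)² + (0.41)²) = √(13.4689 + 0.1681) = 3.69 km
7: √((-0.71)² + (3.10)²) = √(0.5041 + 9.6100) = 3.18 km
8: √((-3.80)² + (-4.69)²) = √(14.4400 + 21.9961) = 6.04 km
Sorted: 7 (3.18 km) < 6 (3.69 km) < 5 (4.46 km) < 3 (5.73 km) < …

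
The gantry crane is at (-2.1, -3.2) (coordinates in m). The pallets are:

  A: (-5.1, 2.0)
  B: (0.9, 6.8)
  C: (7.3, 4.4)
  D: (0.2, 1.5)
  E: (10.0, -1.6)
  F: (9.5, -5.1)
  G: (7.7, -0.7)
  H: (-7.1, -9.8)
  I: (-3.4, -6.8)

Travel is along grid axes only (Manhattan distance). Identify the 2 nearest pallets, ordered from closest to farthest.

Distances from (-2.1, -3.2):
A: |-3.0| + |5.2| = 3.0 + 5.2 = 8.2 m
B: |3.0| + |10.0| = 3.0 + 10.0 = 13.0 m
C: |9.4| + |7.6| = 9.4 + 7.6 = 17.0 m
D: |2.3| + |4.7| = 2.3 + 4.7 = 7.0 m
E: |12.1| + |1.6| = 12.1 + 1.6 = 13.7 m
F: |11.6| + |-1.9| = 11.6 + 1.9 = 13.5 m
G: |9.8| + |2.5| = 9.8 + 2.5 = 12.3 m
H: |-5.0| + |-6.6| = 5.0 + 6.6 = 11.6 m
I: |-1.3| + |-3.6| = 1.3 + 3.6 = 4.9 m
Sorted: I (4.9 m) < D (7.0 m) < A (8.2 m) < H (11.6 m) < …

I, D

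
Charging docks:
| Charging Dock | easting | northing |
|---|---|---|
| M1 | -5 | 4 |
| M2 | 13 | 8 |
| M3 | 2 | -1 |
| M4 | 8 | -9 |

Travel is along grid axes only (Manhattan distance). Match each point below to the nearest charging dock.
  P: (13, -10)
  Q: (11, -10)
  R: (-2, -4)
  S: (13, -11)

P→M4; Q→M4; R→M3; S→M4

P at (13, -10):
  M1: 32
  M2: 18
  M3: 20
  M4: 6
  → nearest: M4 (6)
Q at (11, -10):
  M1: 30
  M2: 20
  M3: 18
  M4: 4
  → nearest: M4 (4)
R at (-2, -4):
  M1: 11
  M2: 27
  M3: 7
  M4: 15
  → nearest: M3 (7)
S at (13, -11):
  M1: 33
  M2: 19
  M3: 21
  M4: 7
  → nearest: M4 (7)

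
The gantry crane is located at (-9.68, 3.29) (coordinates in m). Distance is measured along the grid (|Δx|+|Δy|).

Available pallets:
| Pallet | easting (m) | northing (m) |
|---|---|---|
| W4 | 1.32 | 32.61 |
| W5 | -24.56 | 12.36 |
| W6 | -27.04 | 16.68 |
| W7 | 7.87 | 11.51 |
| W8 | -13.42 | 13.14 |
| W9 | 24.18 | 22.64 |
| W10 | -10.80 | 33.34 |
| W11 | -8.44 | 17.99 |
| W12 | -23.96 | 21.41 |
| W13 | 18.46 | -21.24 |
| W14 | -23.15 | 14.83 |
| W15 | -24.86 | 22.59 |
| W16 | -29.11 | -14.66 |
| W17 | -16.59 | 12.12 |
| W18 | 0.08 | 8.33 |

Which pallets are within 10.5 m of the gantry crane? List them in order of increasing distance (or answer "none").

none

Distances from (-9.68, 3.29):
W4: |11.00| + |29.32| = 11.00 + 29.32 = 40.32 m
W5: |-14.88| + |9.07| = 14.88 + 9.07 = 23.95 m
W6: |-17.36| + |13.39| = 17.36 + 13.39 = 30.75 m
W7: |17.55| + |8.22| = 17.55 + 8.22 = 25.77 m
W8: |-3.74| + |9.85| = 3.74 + 9.85 = 13.59 m
W9: |33.86| + |19.35| = 33.86 + 19.35 = 53.21 m
W10: |-1.12| + |30.05| = 1.12 + 30.05 = 31.17 m
W11: |1.24| + |14.70| = 1.24 + 14.70 = 15.94 m
W12: |-14.28| + |18.12| = 14.28 + 18.12 = 32.40 m
W13: |28.14| + |-24.53| = 28.14 + 24.53 = 52.67 m
W14: |-13.47| + |11.54| = 13.47 + 11.54 = 25.01 m
W15: |-15.18| + |19.30| = 15.18 + 19.30 = 34.48 m
W16: |-19.43| + |-17.95| = 19.43 + 17.95 = 37.38 m
W17: |-6.91| + |8.83| = 6.91 + 8.83 = 15.74 m
W18: |9.76| + |5.04| = 9.76 + 5.04 = 14.80 m
Threshold 10.5 m: none within range.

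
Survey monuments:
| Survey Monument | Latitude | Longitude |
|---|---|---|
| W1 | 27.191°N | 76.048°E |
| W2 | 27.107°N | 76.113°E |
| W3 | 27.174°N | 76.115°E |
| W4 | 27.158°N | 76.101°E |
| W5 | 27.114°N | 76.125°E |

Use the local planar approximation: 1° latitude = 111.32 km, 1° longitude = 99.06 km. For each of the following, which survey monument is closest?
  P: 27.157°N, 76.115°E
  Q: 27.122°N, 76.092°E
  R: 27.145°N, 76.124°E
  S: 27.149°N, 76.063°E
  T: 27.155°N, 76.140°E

P at 27.157°N, 76.115°E:
  W1: √((0.034·111.32)² + (-0.067·99.06)²) = √(14.32532 + 44.05003) = 7.640 km
  W2: √((-0.050·111.32)² + (-0.002·99.06)²) = √(30.98036 + 0.03925) = 5.570 km
  W3: √((0.017·111.32)² + (0.000·99.06)²) = √(3.58133 + 0.00000) = 1.892 km
  W4: √((0.001·111.32)² + (-0.014·99.06)²) = √(0.01239 + 1.92333) = 1.391 km
  W5: √((-0.043·111.32)² + (0.010·99.06)²) = √(22.91307 + 0.98129) = 4.888 km
  → nearest: W4 (1.391 km)
Q at 27.122°N, 76.092°E:
  W1: √((0.069·111.32)² + (-0.044·99.06)²) = √(58.99899 + 18.99774) = 8.832 km
  W2: √((-0.015·111.32)² + (0.021·99.06)²) = √(2.78823 + 4.32748) = 2.668 km
  W3: √((0.052·111.32)² + (0.023·99.06)²) = √(33.50835 + 5.19102) = 6.221 km
  W4: √((0.036·111.32)² + (0.009·99.06)²) = √(16.06022 + 0.79484) = 4.105 km
  W5: √((-0.008·111.32)² + (0.033·99.06)²) = √(0.79310 + 10.68623) = 3.388 km
  → nearest: W2 (2.668 km)
R at 27.145°N, 76.124°E:
  W1: √((0.046·111.32)² + (-0.076·99.06)²) = √(26.22177 + 56.67922) = 9.105 km
  W2: √((-0.038·111.32)² + (-0.011·99.06)²) = √(17.89425 + 1.18736) = 4.368 km
  W3: √((0.029·111.32)² + (-0.009·99.06)²) = √(10.42179 + 0.79484) = 3.349 km
  W4: √((0.013·111.32)² + (-0.023·99.06)²) = √(2.09427 + 5.19102) = 2.699 km
  W5: √((-0.031·111.32)² + (0.001·99.06)²) = √(11.90885 + 0.00981) = 3.452 km
  → nearest: W4 (2.699 km)
S at 27.149°N, 76.063°E:
  W1: √((0.042·111.32)² + (-0.015·99.06)²) = √(21.85974 + 2.20790) = 4.906 km
  W2: √((-0.042·111.32)² + (0.050·99.06)²) = √(21.85974 + 24.53221) = 6.811 km
  W3: √((0.025·111.32)² + (0.052·99.06)²) = √(7.74509 + 26.53404) = 5.855 km
  W4: √((0.009·111.32)² + (0.038·99.06)²) = √(1.00376 + 14.16980) = 3.895 km
  W5: √((-0.035·111.32)² + (0.062·99.06)²) = √(15.18037 + 37.72072) = 7.273 km
  → nearest: W4 (3.895 km)
T at 27.155°N, 76.140°E:
  W1: √((0.036·111.32)² + (-0.092·99.06)²) = √(16.06022 + 83.05625) = 9.956 km
  W2: √((-0.048·111.32)² + (-0.027·99.06)²) = √(28.55150 + 7.15359) = 5.975 km
  W3: √((0.019·111.32)² + (-0.025·99.06)²) = √(4.47356 + 6.13305) = 3.257 km
  W4: √((0.003·111.32)² + (-0.039·99.06)²) = √(0.11153 + 14.92540) = 3.878 km
  W5: √((-0.041·111.32)² + (-0.015·99.06)²) = √(20.83119 + 2.20790) = 4.800 km
  → nearest: W3 (3.257 km)

P→W4; Q→W2; R→W4; S→W4; T→W3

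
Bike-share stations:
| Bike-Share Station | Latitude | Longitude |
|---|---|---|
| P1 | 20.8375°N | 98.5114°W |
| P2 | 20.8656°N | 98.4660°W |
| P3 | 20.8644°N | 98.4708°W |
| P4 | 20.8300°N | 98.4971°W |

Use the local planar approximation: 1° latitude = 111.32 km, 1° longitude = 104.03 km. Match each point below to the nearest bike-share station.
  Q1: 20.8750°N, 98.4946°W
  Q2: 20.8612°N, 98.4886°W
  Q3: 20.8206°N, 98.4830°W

Q1 at 20.8750°N, 98.4946°W:
  P1: √((-0.0375·111.32)² + (-0.0168·104.03)²) = √(17.426450 + 3.054469) = 4.5256 km
  P2: √((-0.0094·111.32)² + (0.0286·104.03)²) = √(1.094970 + 8.852160) = 3.1539 km
  P3: √((-0.0106·111.32)² + (0.0238·104.03)²) = √(1.392381 + 6.130150) = 2.7427 km
  P4: √((-0.0450·111.32)² + (-0.0025·104.03)²) = √(25.094088 + 0.067639) = 5.0161 km
  → nearest: P3 (2.7427 km)
Q2 at 20.8612°N, 98.4886°W:
  P1: √((-0.0237·111.32)² + (-0.0228·104.03)²) = √(6.960542 + 5.625834) = 3.5477 km
  P2: √((0.0044·111.32)² + (0.0226·104.03)²) = √(0.239912 + 5.527568) = 2.4016 km
  P3: √((0.0032·111.32)² + (0.0178·104.03)²) = √(0.126896 + 3.428919) = 1.8857 km
  P4: √((-0.0312·111.32)² + (-0.0085·104.03)²) = √(12.063007 + 0.781907) = 3.5840 km
  → nearest: P3 (1.8857 km)
Q3 at 20.8206°N, 98.4830°W:
  P1: √((0.0169·111.32)² + (-0.0284·104.03)²) = √(3.539320 + 8.728787) = 3.5026 km
  P2: √((0.0450·111.32)² + (0.0170·104.03)²) = √(25.094088 + 3.127628) = 5.3124 km
  P3: √((0.0438·111.32)² + (0.0122·104.03)²) = √(23.773582 + 1.610782) = 5.0383 km
  P4: √((0.0094·111.32)² + (-0.0141·104.03)²) = √(1.094970 + 2.151570) = 1.8018 km
  → nearest: P4 (1.8018 km)

Q1→P3; Q2→P3; Q3→P4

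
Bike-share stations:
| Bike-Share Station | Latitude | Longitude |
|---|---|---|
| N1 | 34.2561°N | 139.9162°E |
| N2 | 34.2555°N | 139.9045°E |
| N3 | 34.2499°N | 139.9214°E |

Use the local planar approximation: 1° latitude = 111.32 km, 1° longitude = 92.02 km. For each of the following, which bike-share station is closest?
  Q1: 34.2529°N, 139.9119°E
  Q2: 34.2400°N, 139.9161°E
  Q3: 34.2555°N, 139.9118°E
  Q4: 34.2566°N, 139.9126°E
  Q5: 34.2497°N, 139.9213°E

Q1 at 34.2529°N, 139.9119°E:
  N1: √((0.0032·111.32)² + (0.0043·92.02)²) = √(0.126896 + 0.156567) = 0.5324 km
  N2: √((0.0026·111.32)² + (-0.0074·92.02)²) = √(0.083771 + 0.463690) = 0.7399 km
  N3: √((-0.0030·111.32)² + (0.0095·92.02)²) = √(0.111529 + 0.764208) = 0.9358 km
  → nearest: N1 (0.5324 km)
Q2 at 34.2400°N, 139.9161°E:
  N1: √((0.0161·111.32)² + (0.0001·92.02)²) = √(3.212167 + 0.000085) = 1.7923 km
  N2: √((0.0155·111.32)² + (-0.0116·92.02)²) = √(2.977212 + 1.139411) = 2.0289 km
  N3: √((0.0099·111.32)² + (0.0053·92.02)²) = √(1.214554 + 0.237857) = 1.2052 km
  → nearest: N3 (1.2052 km)
Q3 at 34.2555°N, 139.9118°E:
  N1: √((0.0006·111.32)² + (0.0044·92.02)²) = √(0.004461 + 0.163934) = 0.4104 km
  N2: √((0.0000·111.32)² + (-0.0073·92.02)²) = √(0.000000 + 0.451243) = 0.6717 km
  N3: √((-0.0056·111.32)² + (0.0096·92.02)²) = √(0.388618 + 0.780381) = 1.0812 km
  → nearest: N1 (0.4104 km)
Q4 at 34.2566°N, 139.9126°E:
  N1: √((-0.0005·111.32)² + (0.0036·92.02)²) = √(0.003098 + 0.109741) = 0.3359 km
  N2: √((-0.0011·111.32)² + (-0.0081·92.02)²) = √(0.014994 + 0.555565) = 0.7554 km
  N3: √((-0.0067·111.32)² + (0.0088·92.02)²) = √(0.556283 + 0.655737) = 1.1009 km
  → nearest: N1 (0.3359 km)
Q5 at 34.2497°N, 139.9213°E:
  N1: √((0.0064·111.32)² + (-0.0051·92.02)²) = √(0.507582 + 0.220244) = 0.8531 km
  N2: √((0.0058·111.32)² + (-0.0168·92.02)²) = √(0.416872 + 2.389918) = 1.6753 km
  N3: √((0.0002·111.32)² + (0.0001·92.02)²) = √(0.000496 + 0.000085) = 0.0241 km
  → nearest: N3 (0.0241 km)

Q1→N1; Q2→N3; Q3→N1; Q4→N1; Q5→N3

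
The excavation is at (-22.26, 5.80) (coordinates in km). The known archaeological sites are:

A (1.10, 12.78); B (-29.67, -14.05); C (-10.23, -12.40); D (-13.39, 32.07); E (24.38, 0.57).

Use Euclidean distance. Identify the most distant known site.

E

Distances from (-22.26, 5.80):
A: √((23.36)² + (6.98)²) = √(545.6896 + 48.7204) = 24.38 km
B: √((-7.41)² + (-19.85)²) = √(54.9081 + 394.0225) = 21.19 km
C: √((12.03)² + (-18.20)²) = √(144.7209 + 331.2400) = 21.82 km
D: √((8.87)² + (26.27)²) = √(78.6769 + 690.1129) = 27.73 km
E: √((46.64)² + (-5.23)²) = √(2175.2896 + 27.3529) = 46.93 km
Maximum: E at 46.93 km.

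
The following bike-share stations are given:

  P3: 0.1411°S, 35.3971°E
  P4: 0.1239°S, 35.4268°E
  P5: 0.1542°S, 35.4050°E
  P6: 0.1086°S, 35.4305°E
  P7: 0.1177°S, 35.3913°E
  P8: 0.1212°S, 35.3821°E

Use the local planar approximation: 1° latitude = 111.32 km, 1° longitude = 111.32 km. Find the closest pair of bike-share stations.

P7 and P8

Pairwise distances:
P7–P8: 1.0958 km
P3–P5: 1.7029 km
P4–P6: 1.7523 km
P3–P7: 2.6837 km
P3–P8: 2.7741 km
P3–P4: 3.8206 km
P4–P7: 4.0117 km
P4–P5: 4.1553 km
P5–P7: 4.3400 km
P5–P8: 4.4714 km
P6–P7: 4.4798 km
P4–P8: 4.9851 km
P3–P6: 5.1878 km
P6–P8: 5.5675 km
P5–P6: 5.8160 km
Closest pair: P7–P8 at 1.0958 km.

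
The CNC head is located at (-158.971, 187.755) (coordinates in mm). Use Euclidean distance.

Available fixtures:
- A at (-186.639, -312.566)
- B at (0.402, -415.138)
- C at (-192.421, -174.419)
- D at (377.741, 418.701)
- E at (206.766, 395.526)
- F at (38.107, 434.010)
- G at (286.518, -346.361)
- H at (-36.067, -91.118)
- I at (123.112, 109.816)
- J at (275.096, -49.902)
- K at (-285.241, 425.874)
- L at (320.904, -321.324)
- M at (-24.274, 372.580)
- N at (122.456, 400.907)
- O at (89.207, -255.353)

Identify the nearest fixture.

M

Distances from (-158.971, 187.755):
A: √((-27.668)² + (-500.321)²) = √(765.51822 + 250321.10304) = 501.085 mm
B: √((159.373)² + (-602.893)²) = √(25399.75313 + 363479.96945) = 623.602 mm
C: √((-33.450)² + (-362.174)²) = √(1118.90250 + 131170.00628) = 363.715 mm
D: √((536.712)² + (230.946)²) = √(288059.77094 + 53336.05492) = 584.291 mm
E: √((365.737)² + (207.771)²) = √(133763.55317 + 43168.78844) = 420.633 mm
F: √((197.078)² + (246.255)²) = √(38839.73808 + 60641.52502) = 315.407 mm
G: √((445.489)² + (-534.116)²) = √(198460.44912 + 285279.90146) = 695.514 mm
H: √((122.904)² + (-278.873)²) = √(15105.39322 + 77770.15013) = 304.755 mm
I: √((282.083)² + (-77.939)²) = √(79570.81889 + 6074.48772) = 292.652 mm
J: √((434.067)² + (-237.657)²) = √(188414.16049 + 56480.84965) = 494.869 mm
K: √((-126.270)² + (238.119)²) = √(15944.11290 + 56700.65816) = 269.527 mm
L: √((479.875)² + (-509.079)²) = √(230280.01562 + 259161.42824) = 699.601 mm
M: √((134.697)² + (184.825)²) = √(18143.28181 + 34160.28062) = 228.700 mm
N: √((281.427)² + (213.152)²) = √(79201.15633 + 45433.77510) = 353.037 mm
O: √((248.178)² + (-443.108)²) = √(61592.31968 + 196344.69966) = 507.875 mm
Minimum: M at 228.700 mm.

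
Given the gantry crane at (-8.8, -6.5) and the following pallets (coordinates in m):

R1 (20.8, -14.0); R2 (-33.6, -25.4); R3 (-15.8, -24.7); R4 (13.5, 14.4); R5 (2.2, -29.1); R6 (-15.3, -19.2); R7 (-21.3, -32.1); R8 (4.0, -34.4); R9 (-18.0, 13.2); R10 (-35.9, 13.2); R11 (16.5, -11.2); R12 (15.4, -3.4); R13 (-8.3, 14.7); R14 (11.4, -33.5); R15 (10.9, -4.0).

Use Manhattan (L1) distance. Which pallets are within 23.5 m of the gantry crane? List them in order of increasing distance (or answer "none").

R6, R13, R15

Distances from (-8.8, -6.5):
R1: 37.1 m
R2: 43.7 m
R3: 25.2 m
R4: 43.2 m
R5: 33.6 m
R6: 19.2 m
R7: 38.1 m
R8: 40.7 m
R9: 28.9 m
R10: 46.8 m
R11: 30.0 m
R12: 27.3 m
R13: 21.7 m
R14: 47.2 m
R15: 22.2 m
Threshold 23.5 m: R6 (19.2 m), R13 (21.7 m), R15 (22.2 m) are within range.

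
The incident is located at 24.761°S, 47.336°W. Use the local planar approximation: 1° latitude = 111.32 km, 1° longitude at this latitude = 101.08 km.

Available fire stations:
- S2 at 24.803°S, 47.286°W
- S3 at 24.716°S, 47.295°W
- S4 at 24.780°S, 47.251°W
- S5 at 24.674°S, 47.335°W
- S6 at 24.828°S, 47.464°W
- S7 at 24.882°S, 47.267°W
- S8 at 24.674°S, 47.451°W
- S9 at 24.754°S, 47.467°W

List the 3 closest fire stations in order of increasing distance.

S3, S2, S4

Distances from 24.761°S, 47.336°W:
S2: √((-0.042·111.32)² + (0.050·101.08)²) = √(21.85974 + 25.54292) = 6.885 km
S3: √((0.045·111.32)² + (0.041·101.08)²) = √(25.09409 + 17.17506) = 6.501 km
S4: √((-0.019·111.32)² + (0.085·101.08)²) = √(4.47356 + 73.81903) = 8.848 km
S5: √((0.087·111.32)² + (0.001·101.08)²) = √(93.79613 + 0.01022) = 9.685 km
S6: √((-0.067·111.32)² + (-0.128·101.08)²) = √(55.62833 + 167.39805) = 14.934 km
S7: √((-0.121·111.32)² + (0.069·101.08)²) = √(181.43336 + 48.64393) = 15.168 km
S8: √((0.087·111.32)² + (-0.115·101.08)²) = √(93.79613 + 135.12203) = 15.130 km
S9: √((0.007·111.32)² + (-0.131·101.08)²) = √(0.60721 + 175.33679) = 13.264 km
Sorted: S3 (6.501 km) < S2 (6.885 km) < S4 (8.848 km) < S5 (9.685 km) < S9 (13.264 km) < …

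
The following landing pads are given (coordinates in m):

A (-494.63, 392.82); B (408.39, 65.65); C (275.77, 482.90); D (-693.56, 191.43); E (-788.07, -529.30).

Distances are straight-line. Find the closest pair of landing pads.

A and D

Pairwise distances:
A–B: 960.46 m
A–C: 775.65 m
A–D: 283.07 m
A–E: 967.68 m
B–C: 437.82 m
B–D: 1109.11 m
B–E: 1336.22 m
C–D: 1012.20 m
C–E: 1468.44 m
D–E: 726.90 m
Closest pair: A–D at 283.07 m.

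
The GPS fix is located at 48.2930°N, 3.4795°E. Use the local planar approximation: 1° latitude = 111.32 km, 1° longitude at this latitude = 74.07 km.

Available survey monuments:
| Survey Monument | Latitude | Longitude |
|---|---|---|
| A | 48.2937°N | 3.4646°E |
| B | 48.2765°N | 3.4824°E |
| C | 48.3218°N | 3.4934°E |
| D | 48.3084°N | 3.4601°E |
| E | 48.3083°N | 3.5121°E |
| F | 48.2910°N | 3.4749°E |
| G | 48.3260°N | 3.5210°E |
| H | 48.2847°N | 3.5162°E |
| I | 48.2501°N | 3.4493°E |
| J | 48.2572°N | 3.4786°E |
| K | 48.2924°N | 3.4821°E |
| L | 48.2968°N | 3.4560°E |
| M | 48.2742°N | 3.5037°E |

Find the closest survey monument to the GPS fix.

K

Distances from 48.2930°N, 3.4795°E:
A: √((0.0007·111.32)² + (-0.0149·74.07)²) = √(0.006072 + 1.218028) = 1.1064 km
B: √((-0.0165·111.32)² + (0.0029·74.07)²) = √(3.373761 + 0.046140) = 1.8493 km
C: √((0.0288·111.32)² + (0.0139·74.07)²) = √(10.278539 + 1.060021) = 3.3673 km
D: √((0.0154·111.32)² + (-0.0194·74.07)²) = √(2.938920 + 2.064848) = 2.2369 km
E: √((0.0153·111.32)² + (0.0326·74.07)²) = √(2.900877 + 5.830689) = 2.9549 km
F: √((-0.0020·111.32)² + (-0.0046·74.07)²) = √(0.049569 + 0.116091) = 0.4070 km
G: √((0.0330·111.32)² + (0.0415·74.07)²) = √(13.495043 + 9.448892) = 4.7900 km
H: √((-0.0083·111.32)² + (0.0367·74.07)²) = √(0.853695 + 7.389530) = 2.8711 km
I: √((-0.0429·111.32)² + (-0.0302·74.07)²) = √(22.806623 + 5.003784) = 5.2736 km
J: √((-0.0358·111.32)² + (-0.0009·74.07)²) = √(15.882265 + 0.004444) = 3.9858 km
K: √((-0.0006·111.32)² + (0.0026·74.07)²) = √(0.004461 + 0.037088) = 0.2038 km
L: √((0.0038·111.32)² + (-0.0235·74.07)²) = √(0.178943 + 3.029845) = 1.7913 km
M: √((-0.0188·111.32)² + (0.0242·74.07)²) = √(4.379879 + 3.213035) = 2.7555 km
Minimum: K at 0.2038 km.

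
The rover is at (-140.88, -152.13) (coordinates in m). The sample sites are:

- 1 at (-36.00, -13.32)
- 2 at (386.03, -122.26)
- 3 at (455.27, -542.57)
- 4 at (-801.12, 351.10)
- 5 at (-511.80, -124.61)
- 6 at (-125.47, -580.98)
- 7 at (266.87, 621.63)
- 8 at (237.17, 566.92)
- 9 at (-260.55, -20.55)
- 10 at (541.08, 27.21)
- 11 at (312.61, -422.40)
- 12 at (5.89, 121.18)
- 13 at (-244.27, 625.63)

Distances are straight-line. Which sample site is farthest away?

Distances from (-140.88, -152.13):
1: √((104.88)² + (138.81)²) = √(10999.8144 + 19268.2161) = 173.98 m
2: √((526.91)² + (29.87)²) = √(277634.1481 + 892.2169) = 527.76 m
3: √((596.15)² + (-390.44)²) = √(355394.8225 + 152443.3936) = 712.63 m
4: √((-660.24)² + (503.23)²) = √(435916.8576 + 253240.4329) = 830.15 m
5: √((-370.92)² + (27.52)²) = √(137581.6464 + 757.3504) = 371.94 m
6: √((15.41)² + (-428.85)²) = √(237.4681 + 183912.3225) = 429.13 m
7: √((407.75)² + (773.76)²) = √(166260.0625 + 598704.5376) = 874.62 m
8: √((378.05)² + (719.05)²) = √(142921.8025 + 517032.9025) = 812.38 m
9: √((-119.67)² + (131.58)²) = √(14320.9089 + 17313.2964) = 177.86 m
10: √((681.96)² + (179.34)²) = √(465069.4416 + 32162.8356) = 705.15 m
11: √((453.49)² + (-270.27)²) = √(205653.1801 + 73045.8729) = 527.92 m
12: √((146.77)² + (273.31)²) = √(21541.4329 + 74698.3561) = 310.23 m
13: √((-103.39)² + (777.76)²) = √(10689.4921 + 604910.6176) = 784.60 m
Maximum: 7 at 874.62 m.

7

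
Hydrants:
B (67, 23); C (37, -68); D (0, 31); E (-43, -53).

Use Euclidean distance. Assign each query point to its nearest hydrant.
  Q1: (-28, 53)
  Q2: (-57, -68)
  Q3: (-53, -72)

Q1→D; Q2→E; Q3→E

Q1 at (-28, 53):
  B: 99.6
  C: 137.4
  D: 35.6
  E: 107.1
  → nearest: D (35.6)
Q2 at (-57, -68):
  B: 153.8
  C: 94.0
  D: 114.2
  E: 20.5
  → nearest: E (20.5)
Q3 at (-53, -72):
  B: 153.1
  C: 90.1
  D: 115.8
  E: 21.5
  → nearest: E (21.5)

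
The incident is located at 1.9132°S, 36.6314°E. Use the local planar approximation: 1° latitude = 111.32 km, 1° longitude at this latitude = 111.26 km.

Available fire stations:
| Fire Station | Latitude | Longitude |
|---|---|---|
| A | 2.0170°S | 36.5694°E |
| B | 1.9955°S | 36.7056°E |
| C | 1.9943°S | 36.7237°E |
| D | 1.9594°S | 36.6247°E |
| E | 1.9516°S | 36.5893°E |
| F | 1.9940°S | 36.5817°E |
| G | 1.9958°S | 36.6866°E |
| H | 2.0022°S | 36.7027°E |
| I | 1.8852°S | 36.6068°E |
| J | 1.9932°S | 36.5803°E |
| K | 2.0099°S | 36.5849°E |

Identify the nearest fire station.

Distances from 1.9132°S, 36.6314°E:
A: √((-0.1038·111.32)² + (-0.0620·111.26)²) = √(133.518395 + 47.584060) = 13.4574 km
B: √((-0.0823·111.32)² + (0.0742·111.26)²) = √(83.935574 + 68.153148) = 12.3324 km
C: √((-0.0811·111.32)² + (0.0923·111.26)²) = √(81.505723 + 105.458481) = 13.6735 km
D: √((-0.0462·111.32)² + (-0.0067·111.26)²) = √(26.450284 + 0.555684) = 5.1967 km
E: √((-0.0384·111.32)² + (-0.0421·111.26)²) = √(18.272957 + 21.940287) = 6.3414 km
F: √((-0.0808·111.32)² + (-0.0497·111.26)²) = √(80.903837 + 30.576719) = 10.5584 km
G: √((-0.0826·111.32)² + (0.0552·111.26)²) = √(84.548613 + 37.718661) = 11.0575 km
H: √((-0.0890·111.32)² + (0.0713·111.26)²) = √(98.158160 + 62.929919) = 12.6920 km
I: √((0.0280·111.32)² + (-0.0246·111.26)²) = √(9.715440 + 7.491147) = 4.1481 km
J: √((-0.0800·111.32)² + (-0.0511·111.26)²) = √(79.309711 + 32.323614) = 10.5657 km
K: √((-0.0967·111.32)² + (-0.0465·111.26)²) = √(115.877560 + 26.766033) = 11.9433 km
Minimum: I at 4.1481 km.

I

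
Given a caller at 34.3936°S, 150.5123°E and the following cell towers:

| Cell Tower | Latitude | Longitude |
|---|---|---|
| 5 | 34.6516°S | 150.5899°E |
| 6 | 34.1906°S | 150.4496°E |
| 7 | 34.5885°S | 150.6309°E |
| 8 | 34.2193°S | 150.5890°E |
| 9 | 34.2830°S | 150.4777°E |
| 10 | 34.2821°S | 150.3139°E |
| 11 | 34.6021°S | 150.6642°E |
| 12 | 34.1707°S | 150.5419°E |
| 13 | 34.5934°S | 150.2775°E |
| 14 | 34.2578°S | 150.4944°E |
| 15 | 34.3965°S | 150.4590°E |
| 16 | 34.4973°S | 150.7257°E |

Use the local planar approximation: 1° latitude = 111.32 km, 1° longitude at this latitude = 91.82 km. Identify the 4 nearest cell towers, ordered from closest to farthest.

15, 9, 14, 8

Distances from 34.3936°S, 150.5123°E:
5: √((-0.2580·111.32)² + (0.0776·91.82)²) = √(824.870567 + 50.768931) = 29.5912 km
6: √((0.2030·111.32)² + (-0.0627·91.82)²) = √(510.667796 + 33.144362) = 23.3198 km
7: √((-0.1949·111.32)² + (0.1186·91.82)²) = √(470.728045 + 118.588877) = 24.2759 km
8: √((0.1743·111.32)² + (0.0767·91.82)²) = √(376.479358 + 49.598130) = 20.6416 km
9: √((0.1106·111.32)² + (-0.0346·91.82)²) = √(151.585147 + 10.093151) = 12.7153 km
10: √((0.1115·111.32)² + (-0.1984·91.82)²) = √(154.062212 + 331.862295) = 22.0437 km
11: √((-0.2085·111.32)² + (0.1519·91.82)²) = √(538.714312 + 194.531585) = 27.0785 km
12: √((0.2229·111.32)² + (0.0296·91.82)²) = √(615.696284 + 7.386828) = 24.9616 km
13: √((-0.1998·111.32)² + (-0.2348·91.82)²) = √(494.694820 + 464.804969) = 30.9758 km
14: √((0.1358·111.32)² + (-0.0179·91.82)²) = √(228.531429 + 2.701349) = 15.2063 km
15: √((-0.0029·111.32)² + (-0.0533·91.82)²) = √(0.104218 + 23.951295) = 4.9046 km
16: √((-0.1037·111.32)² + (0.2134·91.82)²) = √(133.261258 + 383.940041) = 22.7421 km
Sorted: 15 (4.9046 km) < 9 (12.7153 km) < 14 (15.2063 km) < 8 (20.6416 km) < 10 (22.0437 km) < 16 (22.7421 km) < …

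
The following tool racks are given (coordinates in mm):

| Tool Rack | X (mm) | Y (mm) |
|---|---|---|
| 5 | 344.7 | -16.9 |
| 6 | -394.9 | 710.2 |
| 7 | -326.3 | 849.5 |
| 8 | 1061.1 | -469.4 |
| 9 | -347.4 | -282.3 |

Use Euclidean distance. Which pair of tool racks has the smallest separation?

6 and 7

Pairwise distances:
5–6: √((-739.6)² + (727.1)²) = √(547008.160 + 528674.410) = 1037.2 mm
5–7: √((-671.0)² + (866.4)²) = √(450241.000 + 750648.960) = 1095.9 mm
5–8: √((716.4)² + (-452.5)²) = √(513228.960 + 204756.250) = 847.3 mm
5–9: √((-692.1)² + (-265.4)²) = √(479002.410 + 70437.160) = 741.2 mm
6–7: √((68.6)² + (139.3)²) = √(4705.960 + 19404.490) = 155.3 mm
6–8: √((1456.0)² + (-1179.6)²) = √(2119936.000 + 1391456.160) = 1873.9 mm
6–9: √((47.5)² + (-992.5)²) = √(2256.250 + 985056.250) = 993.6 mm
7–8: √((1387.4)² + (-1318.9)²) = √(1924878.760 + 1739497.210) = 1914.3 mm
7–9: √((-21.1)² + (-1131.8)²) = √(445.210 + 1280971.240) = 1132.0 mm
8–9: √((-1408.5)² + (187.1)²) = √(1983872.250 + 35006.410) = 1420.9 mm
Closest pair: 6–7 at 155.3 mm.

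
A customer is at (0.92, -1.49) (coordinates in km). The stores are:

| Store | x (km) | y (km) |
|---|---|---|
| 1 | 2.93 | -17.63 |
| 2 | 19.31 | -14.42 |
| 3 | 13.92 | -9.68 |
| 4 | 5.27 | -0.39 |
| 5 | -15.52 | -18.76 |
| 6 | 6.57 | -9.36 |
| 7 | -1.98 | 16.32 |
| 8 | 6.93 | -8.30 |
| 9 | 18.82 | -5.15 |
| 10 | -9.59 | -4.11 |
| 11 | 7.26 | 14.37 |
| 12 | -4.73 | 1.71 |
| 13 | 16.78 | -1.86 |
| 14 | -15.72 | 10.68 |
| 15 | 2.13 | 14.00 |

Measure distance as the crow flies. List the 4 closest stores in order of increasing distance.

4, 12, 8, 6

Distances from (0.92, -1.49):
1: √((2.01)² + (-16.14)²) = √(4.0401 + 260.4996) = 16.26 km
2: √((18.39)² + (-12.93)²) = √(338.1921 + 167.1849) = 22.48 km
3: √((13.00)² + (-8.19)²) = √(169.0000 + 67.0761) = 15.36 km
4: √((4.35)² + (1.10)²) = √(18.9225 + 1.2100) = 4.49 km
5: √((-16.44)² + (-17.27)²) = √(270.2736 + 298.2529) = 23.84 km
6: √((5.65)² + (-7.87)²) = √(31.9225 + 61.9369) = 9.69 km
7: √((-2.90)² + (17.81)²) = √(8.4100 + 317.1961) = 18.04 km
8: √((6.01)² + (-6.81)²) = √(36.1201 + 46.3761) = 9.08 km
9: √((17.90)² + (-3.66)²) = √(320.4100 + 13.3956) = 18.27 km
10: √((-10.51)² + (-2.62)²) = √(110.4601 + 6.8644) = 10.83 km
11: √((6.34)² + (15.86)²) = √(40.1956 + 251.5396) = 17.08 km
12: √((-5.65)² + (3.20)²) = √(31.9225 + 10.2400) = 6.49 km
13: √((15.86)² + (-0.37)²) = √(251.5396 + 0.1369) = 15.86 km
14: √((-16.64)² + (12.17)²) = √(276.8896 + 148.1089) = 20.62 km
15: √((1.21)² + (15.49)²) = √(1.4641 + 239.9401) = 15.54 km
Sorted: 4 (4.49 km) < 12 (6.49 km) < 8 (9.08 km) < 6 (9.69 km) < 10 (10.83 km) < 3 (15.36 km) < …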